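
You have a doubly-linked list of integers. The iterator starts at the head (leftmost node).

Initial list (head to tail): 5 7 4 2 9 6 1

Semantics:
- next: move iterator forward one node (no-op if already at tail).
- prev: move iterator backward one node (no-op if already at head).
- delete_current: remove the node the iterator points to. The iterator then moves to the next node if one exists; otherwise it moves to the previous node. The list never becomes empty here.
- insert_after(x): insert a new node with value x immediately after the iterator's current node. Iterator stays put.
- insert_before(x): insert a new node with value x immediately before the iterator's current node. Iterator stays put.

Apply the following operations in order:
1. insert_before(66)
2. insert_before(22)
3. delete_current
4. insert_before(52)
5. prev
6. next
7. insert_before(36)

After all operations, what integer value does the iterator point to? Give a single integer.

After 1 (insert_before(66)): list=[66, 5, 7, 4, 2, 9, 6, 1] cursor@5
After 2 (insert_before(22)): list=[66, 22, 5, 7, 4, 2, 9, 6, 1] cursor@5
After 3 (delete_current): list=[66, 22, 7, 4, 2, 9, 6, 1] cursor@7
After 4 (insert_before(52)): list=[66, 22, 52, 7, 4, 2, 9, 6, 1] cursor@7
After 5 (prev): list=[66, 22, 52, 7, 4, 2, 9, 6, 1] cursor@52
After 6 (next): list=[66, 22, 52, 7, 4, 2, 9, 6, 1] cursor@7
After 7 (insert_before(36)): list=[66, 22, 52, 36, 7, 4, 2, 9, 6, 1] cursor@7

Answer: 7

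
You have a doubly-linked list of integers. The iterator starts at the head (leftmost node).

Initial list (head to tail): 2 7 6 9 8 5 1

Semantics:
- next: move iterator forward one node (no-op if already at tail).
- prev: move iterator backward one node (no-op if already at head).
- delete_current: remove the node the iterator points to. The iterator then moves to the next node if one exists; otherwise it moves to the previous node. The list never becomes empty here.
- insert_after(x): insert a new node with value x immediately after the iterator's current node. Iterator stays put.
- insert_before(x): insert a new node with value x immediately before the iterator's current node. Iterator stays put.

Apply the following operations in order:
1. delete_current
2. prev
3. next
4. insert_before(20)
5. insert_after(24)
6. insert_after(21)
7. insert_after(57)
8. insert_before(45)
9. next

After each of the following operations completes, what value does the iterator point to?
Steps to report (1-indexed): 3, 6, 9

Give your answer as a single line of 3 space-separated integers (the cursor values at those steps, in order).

Answer: 6 6 57

Derivation:
After 1 (delete_current): list=[7, 6, 9, 8, 5, 1] cursor@7
After 2 (prev): list=[7, 6, 9, 8, 5, 1] cursor@7
After 3 (next): list=[7, 6, 9, 8, 5, 1] cursor@6
After 4 (insert_before(20)): list=[7, 20, 6, 9, 8, 5, 1] cursor@6
After 5 (insert_after(24)): list=[7, 20, 6, 24, 9, 8, 5, 1] cursor@6
After 6 (insert_after(21)): list=[7, 20, 6, 21, 24, 9, 8, 5, 1] cursor@6
After 7 (insert_after(57)): list=[7, 20, 6, 57, 21, 24, 9, 8, 5, 1] cursor@6
After 8 (insert_before(45)): list=[7, 20, 45, 6, 57, 21, 24, 9, 8, 5, 1] cursor@6
After 9 (next): list=[7, 20, 45, 6, 57, 21, 24, 9, 8, 5, 1] cursor@57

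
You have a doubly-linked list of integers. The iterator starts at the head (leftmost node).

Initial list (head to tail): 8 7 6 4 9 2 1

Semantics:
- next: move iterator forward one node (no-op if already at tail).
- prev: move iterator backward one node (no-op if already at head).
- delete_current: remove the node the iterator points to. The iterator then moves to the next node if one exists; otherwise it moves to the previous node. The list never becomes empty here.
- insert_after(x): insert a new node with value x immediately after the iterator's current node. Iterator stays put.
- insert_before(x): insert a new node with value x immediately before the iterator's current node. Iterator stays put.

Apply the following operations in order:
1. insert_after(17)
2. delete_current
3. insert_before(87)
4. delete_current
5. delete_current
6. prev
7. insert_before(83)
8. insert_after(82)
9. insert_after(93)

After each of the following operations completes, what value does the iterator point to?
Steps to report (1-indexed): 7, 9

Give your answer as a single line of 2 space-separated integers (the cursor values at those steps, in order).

After 1 (insert_after(17)): list=[8, 17, 7, 6, 4, 9, 2, 1] cursor@8
After 2 (delete_current): list=[17, 7, 6, 4, 9, 2, 1] cursor@17
After 3 (insert_before(87)): list=[87, 17, 7, 6, 4, 9, 2, 1] cursor@17
After 4 (delete_current): list=[87, 7, 6, 4, 9, 2, 1] cursor@7
After 5 (delete_current): list=[87, 6, 4, 9, 2, 1] cursor@6
After 6 (prev): list=[87, 6, 4, 9, 2, 1] cursor@87
After 7 (insert_before(83)): list=[83, 87, 6, 4, 9, 2, 1] cursor@87
After 8 (insert_after(82)): list=[83, 87, 82, 6, 4, 9, 2, 1] cursor@87
After 9 (insert_after(93)): list=[83, 87, 93, 82, 6, 4, 9, 2, 1] cursor@87

Answer: 87 87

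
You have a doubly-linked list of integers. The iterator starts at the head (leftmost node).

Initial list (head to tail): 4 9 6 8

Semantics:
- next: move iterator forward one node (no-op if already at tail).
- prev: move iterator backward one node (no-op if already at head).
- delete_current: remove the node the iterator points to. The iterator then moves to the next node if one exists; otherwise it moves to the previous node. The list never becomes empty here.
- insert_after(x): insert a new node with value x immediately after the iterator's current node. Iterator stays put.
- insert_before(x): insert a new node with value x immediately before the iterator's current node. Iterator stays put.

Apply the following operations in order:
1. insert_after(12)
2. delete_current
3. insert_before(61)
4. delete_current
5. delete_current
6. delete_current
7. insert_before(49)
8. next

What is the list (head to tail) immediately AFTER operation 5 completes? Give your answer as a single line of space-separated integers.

After 1 (insert_after(12)): list=[4, 12, 9, 6, 8] cursor@4
After 2 (delete_current): list=[12, 9, 6, 8] cursor@12
After 3 (insert_before(61)): list=[61, 12, 9, 6, 8] cursor@12
After 4 (delete_current): list=[61, 9, 6, 8] cursor@9
After 5 (delete_current): list=[61, 6, 8] cursor@6

Answer: 61 6 8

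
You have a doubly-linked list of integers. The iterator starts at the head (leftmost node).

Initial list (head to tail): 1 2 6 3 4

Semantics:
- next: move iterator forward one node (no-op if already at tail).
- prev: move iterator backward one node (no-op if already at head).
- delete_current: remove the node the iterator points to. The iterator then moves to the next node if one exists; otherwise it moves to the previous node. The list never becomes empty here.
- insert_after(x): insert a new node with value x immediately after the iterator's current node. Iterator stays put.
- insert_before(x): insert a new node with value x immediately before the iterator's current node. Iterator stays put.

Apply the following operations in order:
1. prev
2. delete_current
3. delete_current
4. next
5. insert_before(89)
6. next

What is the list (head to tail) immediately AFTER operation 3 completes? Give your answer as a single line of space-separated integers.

Answer: 6 3 4

Derivation:
After 1 (prev): list=[1, 2, 6, 3, 4] cursor@1
After 2 (delete_current): list=[2, 6, 3, 4] cursor@2
After 3 (delete_current): list=[6, 3, 4] cursor@6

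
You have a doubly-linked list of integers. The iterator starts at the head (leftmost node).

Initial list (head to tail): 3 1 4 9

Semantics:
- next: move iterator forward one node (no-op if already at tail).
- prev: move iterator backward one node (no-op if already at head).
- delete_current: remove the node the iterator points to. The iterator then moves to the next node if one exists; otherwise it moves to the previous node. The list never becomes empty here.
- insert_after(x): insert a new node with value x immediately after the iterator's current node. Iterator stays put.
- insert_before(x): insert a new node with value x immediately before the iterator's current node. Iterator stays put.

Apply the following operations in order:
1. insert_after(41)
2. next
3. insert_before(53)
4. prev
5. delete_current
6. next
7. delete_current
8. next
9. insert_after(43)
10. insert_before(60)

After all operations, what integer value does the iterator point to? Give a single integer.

After 1 (insert_after(41)): list=[3, 41, 1, 4, 9] cursor@3
After 2 (next): list=[3, 41, 1, 4, 9] cursor@41
After 3 (insert_before(53)): list=[3, 53, 41, 1, 4, 9] cursor@41
After 4 (prev): list=[3, 53, 41, 1, 4, 9] cursor@53
After 5 (delete_current): list=[3, 41, 1, 4, 9] cursor@41
After 6 (next): list=[3, 41, 1, 4, 9] cursor@1
After 7 (delete_current): list=[3, 41, 4, 9] cursor@4
After 8 (next): list=[3, 41, 4, 9] cursor@9
After 9 (insert_after(43)): list=[3, 41, 4, 9, 43] cursor@9
After 10 (insert_before(60)): list=[3, 41, 4, 60, 9, 43] cursor@9

Answer: 9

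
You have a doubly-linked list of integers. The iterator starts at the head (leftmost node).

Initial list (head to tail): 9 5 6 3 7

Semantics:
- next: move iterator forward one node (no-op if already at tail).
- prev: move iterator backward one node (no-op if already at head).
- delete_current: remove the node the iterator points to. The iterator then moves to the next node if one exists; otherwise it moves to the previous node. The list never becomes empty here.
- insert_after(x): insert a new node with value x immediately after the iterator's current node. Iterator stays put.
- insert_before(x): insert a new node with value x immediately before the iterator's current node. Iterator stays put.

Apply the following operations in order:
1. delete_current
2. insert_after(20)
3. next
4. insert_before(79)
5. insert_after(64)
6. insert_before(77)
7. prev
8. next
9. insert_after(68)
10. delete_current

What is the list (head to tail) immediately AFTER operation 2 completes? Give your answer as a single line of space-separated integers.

Answer: 5 20 6 3 7

Derivation:
After 1 (delete_current): list=[5, 6, 3, 7] cursor@5
After 2 (insert_after(20)): list=[5, 20, 6, 3, 7] cursor@5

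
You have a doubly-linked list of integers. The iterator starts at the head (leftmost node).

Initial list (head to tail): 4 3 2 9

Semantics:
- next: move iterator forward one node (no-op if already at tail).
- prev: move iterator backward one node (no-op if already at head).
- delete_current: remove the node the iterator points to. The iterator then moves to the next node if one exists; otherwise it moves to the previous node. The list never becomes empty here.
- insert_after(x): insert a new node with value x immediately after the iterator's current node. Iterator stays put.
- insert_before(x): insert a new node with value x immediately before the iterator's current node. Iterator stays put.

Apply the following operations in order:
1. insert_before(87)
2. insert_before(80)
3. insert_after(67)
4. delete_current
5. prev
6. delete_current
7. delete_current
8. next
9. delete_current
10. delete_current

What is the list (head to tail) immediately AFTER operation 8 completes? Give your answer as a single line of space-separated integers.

Answer: 87 3 2 9

Derivation:
After 1 (insert_before(87)): list=[87, 4, 3, 2, 9] cursor@4
After 2 (insert_before(80)): list=[87, 80, 4, 3, 2, 9] cursor@4
After 3 (insert_after(67)): list=[87, 80, 4, 67, 3, 2, 9] cursor@4
After 4 (delete_current): list=[87, 80, 67, 3, 2, 9] cursor@67
After 5 (prev): list=[87, 80, 67, 3, 2, 9] cursor@80
After 6 (delete_current): list=[87, 67, 3, 2, 9] cursor@67
After 7 (delete_current): list=[87, 3, 2, 9] cursor@3
After 8 (next): list=[87, 3, 2, 9] cursor@2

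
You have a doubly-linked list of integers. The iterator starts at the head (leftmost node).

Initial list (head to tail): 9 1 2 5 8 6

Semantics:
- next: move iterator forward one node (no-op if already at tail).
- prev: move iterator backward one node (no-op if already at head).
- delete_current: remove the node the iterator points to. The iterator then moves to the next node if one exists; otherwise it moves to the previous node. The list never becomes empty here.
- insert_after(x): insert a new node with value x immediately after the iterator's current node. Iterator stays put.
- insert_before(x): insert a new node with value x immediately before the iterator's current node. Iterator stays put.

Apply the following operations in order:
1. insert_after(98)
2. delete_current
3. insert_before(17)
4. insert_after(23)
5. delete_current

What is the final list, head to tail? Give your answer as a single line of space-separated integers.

Answer: 17 23 1 2 5 8 6

Derivation:
After 1 (insert_after(98)): list=[9, 98, 1, 2, 5, 8, 6] cursor@9
After 2 (delete_current): list=[98, 1, 2, 5, 8, 6] cursor@98
After 3 (insert_before(17)): list=[17, 98, 1, 2, 5, 8, 6] cursor@98
After 4 (insert_after(23)): list=[17, 98, 23, 1, 2, 5, 8, 6] cursor@98
After 5 (delete_current): list=[17, 23, 1, 2, 5, 8, 6] cursor@23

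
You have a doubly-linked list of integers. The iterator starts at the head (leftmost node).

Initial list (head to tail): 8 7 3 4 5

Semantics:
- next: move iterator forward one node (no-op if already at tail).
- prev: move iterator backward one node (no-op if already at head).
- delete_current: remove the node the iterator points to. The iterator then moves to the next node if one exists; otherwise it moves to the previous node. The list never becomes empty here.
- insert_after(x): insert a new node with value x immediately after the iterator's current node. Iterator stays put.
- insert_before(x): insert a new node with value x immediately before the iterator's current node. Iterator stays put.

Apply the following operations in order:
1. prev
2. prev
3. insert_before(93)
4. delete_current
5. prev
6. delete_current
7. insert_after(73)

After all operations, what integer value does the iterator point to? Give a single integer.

Answer: 7

Derivation:
After 1 (prev): list=[8, 7, 3, 4, 5] cursor@8
After 2 (prev): list=[8, 7, 3, 4, 5] cursor@8
After 3 (insert_before(93)): list=[93, 8, 7, 3, 4, 5] cursor@8
After 4 (delete_current): list=[93, 7, 3, 4, 5] cursor@7
After 5 (prev): list=[93, 7, 3, 4, 5] cursor@93
After 6 (delete_current): list=[7, 3, 4, 5] cursor@7
After 7 (insert_after(73)): list=[7, 73, 3, 4, 5] cursor@7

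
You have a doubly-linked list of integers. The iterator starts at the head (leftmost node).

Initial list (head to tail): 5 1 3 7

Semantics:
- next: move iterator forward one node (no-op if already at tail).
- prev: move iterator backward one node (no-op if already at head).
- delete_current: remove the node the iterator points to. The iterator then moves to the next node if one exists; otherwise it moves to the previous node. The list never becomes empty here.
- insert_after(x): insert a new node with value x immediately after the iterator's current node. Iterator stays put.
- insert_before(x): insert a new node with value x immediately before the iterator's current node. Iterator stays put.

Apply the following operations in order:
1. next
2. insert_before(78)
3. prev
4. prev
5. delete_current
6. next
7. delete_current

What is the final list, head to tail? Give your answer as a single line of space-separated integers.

After 1 (next): list=[5, 1, 3, 7] cursor@1
After 2 (insert_before(78)): list=[5, 78, 1, 3, 7] cursor@1
After 3 (prev): list=[5, 78, 1, 3, 7] cursor@78
After 4 (prev): list=[5, 78, 1, 3, 7] cursor@5
After 5 (delete_current): list=[78, 1, 3, 7] cursor@78
After 6 (next): list=[78, 1, 3, 7] cursor@1
After 7 (delete_current): list=[78, 3, 7] cursor@3

Answer: 78 3 7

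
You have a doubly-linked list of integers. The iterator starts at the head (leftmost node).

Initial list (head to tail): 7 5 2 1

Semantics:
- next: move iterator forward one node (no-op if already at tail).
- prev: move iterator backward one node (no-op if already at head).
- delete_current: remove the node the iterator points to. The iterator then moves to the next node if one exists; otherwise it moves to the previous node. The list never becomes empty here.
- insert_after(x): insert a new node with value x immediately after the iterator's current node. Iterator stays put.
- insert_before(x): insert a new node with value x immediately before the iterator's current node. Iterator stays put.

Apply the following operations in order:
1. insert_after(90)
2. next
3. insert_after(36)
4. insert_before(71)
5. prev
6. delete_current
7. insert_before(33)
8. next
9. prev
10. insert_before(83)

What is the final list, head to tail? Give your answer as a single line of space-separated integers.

Answer: 7 33 83 90 36 5 2 1

Derivation:
After 1 (insert_after(90)): list=[7, 90, 5, 2, 1] cursor@7
After 2 (next): list=[7, 90, 5, 2, 1] cursor@90
After 3 (insert_after(36)): list=[7, 90, 36, 5, 2, 1] cursor@90
After 4 (insert_before(71)): list=[7, 71, 90, 36, 5, 2, 1] cursor@90
After 5 (prev): list=[7, 71, 90, 36, 5, 2, 1] cursor@71
After 6 (delete_current): list=[7, 90, 36, 5, 2, 1] cursor@90
After 7 (insert_before(33)): list=[7, 33, 90, 36, 5, 2, 1] cursor@90
After 8 (next): list=[7, 33, 90, 36, 5, 2, 1] cursor@36
After 9 (prev): list=[7, 33, 90, 36, 5, 2, 1] cursor@90
After 10 (insert_before(83)): list=[7, 33, 83, 90, 36, 5, 2, 1] cursor@90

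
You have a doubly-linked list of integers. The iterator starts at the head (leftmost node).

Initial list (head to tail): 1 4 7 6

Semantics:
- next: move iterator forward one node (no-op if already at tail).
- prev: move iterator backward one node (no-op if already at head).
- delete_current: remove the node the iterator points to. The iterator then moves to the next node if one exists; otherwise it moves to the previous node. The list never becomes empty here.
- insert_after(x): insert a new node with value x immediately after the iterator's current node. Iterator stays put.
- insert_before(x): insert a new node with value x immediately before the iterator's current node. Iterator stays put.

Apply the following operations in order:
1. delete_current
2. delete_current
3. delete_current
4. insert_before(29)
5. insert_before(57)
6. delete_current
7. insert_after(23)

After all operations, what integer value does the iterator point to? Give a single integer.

Answer: 57

Derivation:
After 1 (delete_current): list=[4, 7, 6] cursor@4
After 2 (delete_current): list=[7, 6] cursor@7
After 3 (delete_current): list=[6] cursor@6
After 4 (insert_before(29)): list=[29, 6] cursor@6
After 5 (insert_before(57)): list=[29, 57, 6] cursor@6
After 6 (delete_current): list=[29, 57] cursor@57
After 7 (insert_after(23)): list=[29, 57, 23] cursor@57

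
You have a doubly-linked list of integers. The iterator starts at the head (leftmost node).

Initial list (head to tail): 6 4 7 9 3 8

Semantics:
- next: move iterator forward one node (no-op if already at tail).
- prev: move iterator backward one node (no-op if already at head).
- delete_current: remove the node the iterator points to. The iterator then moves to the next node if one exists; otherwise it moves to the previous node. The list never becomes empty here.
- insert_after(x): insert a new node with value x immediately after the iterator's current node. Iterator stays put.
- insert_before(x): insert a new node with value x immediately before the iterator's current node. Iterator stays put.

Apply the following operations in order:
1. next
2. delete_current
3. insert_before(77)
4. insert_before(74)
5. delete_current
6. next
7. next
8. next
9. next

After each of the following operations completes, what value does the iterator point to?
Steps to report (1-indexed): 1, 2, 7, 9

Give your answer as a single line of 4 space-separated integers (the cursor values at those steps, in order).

After 1 (next): list=[6, 4, 7, 9, 3, 8] cursor@4
After 2 (delete_current): list=[6, 7, 9, 3, 8] cursor@7
After 3 (insert_before(77)): list=[6, 77, 7, 9, 3, 8] cursor@7
After 4 (insert_before(74)): list=[6, 77, 74, 7, 9, 3, 8] cursor@7
After 5 (delete_current): list=[6, 77, 74, 9, 3, 8] cursor@9
After 6 (next): list=[6, 77, 74, 9, 3, 8] cursor@3
After 7 (next): list=[6, 77, 74, 9, 3, 8] cursor@8
After 8 (next): list=[6, 77, 74, 9, 3, 8] cursor@8
After 9 (next): list=[6, 77, 74, 9, 3, 8] cursor@8

Answer: 4 7 8 8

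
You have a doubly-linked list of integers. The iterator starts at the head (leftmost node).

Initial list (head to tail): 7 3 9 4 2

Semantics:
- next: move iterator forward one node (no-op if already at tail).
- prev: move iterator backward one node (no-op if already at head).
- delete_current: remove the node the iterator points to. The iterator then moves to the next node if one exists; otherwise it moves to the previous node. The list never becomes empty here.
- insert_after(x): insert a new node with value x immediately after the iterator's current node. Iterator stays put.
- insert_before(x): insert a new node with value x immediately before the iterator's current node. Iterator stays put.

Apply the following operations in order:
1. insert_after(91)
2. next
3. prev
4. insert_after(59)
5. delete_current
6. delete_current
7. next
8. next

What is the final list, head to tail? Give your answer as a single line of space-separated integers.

Answer: 91 3 9 4 2

Derivation:
After 1 (insert_after(91)): list=[7, 91, 3, 9, 4, 2] cursor@7
After 2 (next): list=[7, 91, 3, 9, 4, 2] cursor@91
After 3 (prev): list=[7, 91, 3, 9, 4, 2] cursor@7
After 4 (insert_after(59)): list=[7, 59, 91, 3, 9, 4, 2] cursor@7
After 5 (delete_current): list=[59, 91, 3, 9, 4, 2] cursor@59
After 6 (delete_current): list=[91, 3, 9, 4, 2] cursor@91
After 7 (next): list=[91, 3, 9, 4, 2] cursor@3
After 8 (next): list=[91, 3, 9, 4, 2] cursor@9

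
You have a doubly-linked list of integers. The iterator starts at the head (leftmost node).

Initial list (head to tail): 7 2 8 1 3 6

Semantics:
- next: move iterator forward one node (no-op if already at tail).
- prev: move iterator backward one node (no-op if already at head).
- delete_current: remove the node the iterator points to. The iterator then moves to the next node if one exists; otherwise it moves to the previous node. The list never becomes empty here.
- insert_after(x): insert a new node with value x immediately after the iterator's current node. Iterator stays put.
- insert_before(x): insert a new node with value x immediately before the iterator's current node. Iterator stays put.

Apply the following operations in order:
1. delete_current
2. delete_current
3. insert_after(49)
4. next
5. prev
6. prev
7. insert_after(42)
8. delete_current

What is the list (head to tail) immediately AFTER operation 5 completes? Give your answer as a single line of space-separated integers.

After 1 (delete_current): list=[2, 8, 1, 3, 6] cursor@2
After 2 (delete_current): list=[8, 1, 3, 6] cursor@8
After 3 (insert_after(49)): list=[8, 49, 1, 3, 6] cursor@8
After 4 (next): list=[8, 49, 1, 3, 6] cursor@49
After 5 (prev): list=[8, 49, 1, 3, 6] cursor@8

Answer: 8 49 1 3 6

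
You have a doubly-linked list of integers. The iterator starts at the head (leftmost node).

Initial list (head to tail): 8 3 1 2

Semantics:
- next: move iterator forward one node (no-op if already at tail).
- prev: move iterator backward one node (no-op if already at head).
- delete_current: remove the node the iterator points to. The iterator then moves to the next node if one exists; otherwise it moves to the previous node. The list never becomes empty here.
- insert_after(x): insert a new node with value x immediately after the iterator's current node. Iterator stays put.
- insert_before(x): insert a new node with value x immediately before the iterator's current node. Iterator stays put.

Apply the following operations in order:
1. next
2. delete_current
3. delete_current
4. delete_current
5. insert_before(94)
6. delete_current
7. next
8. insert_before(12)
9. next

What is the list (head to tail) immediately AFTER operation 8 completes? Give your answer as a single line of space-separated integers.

Answer: 12 94

Derivation:
After 1 (next): list=[8, 3, 1, 2] cursor@3
After 2 (delete_current): list=[8, 1, 2] cursor@1
After 3 (delete_current): list=[8, 2] cursor@2
After 4 (delete_current): list=[8] cursor@8
After 5 (insert_before(94)): list=[94, 8] cursor@8
After 6 (delete_current): list=[94] cursor@94
After 7 (next): list=[94] cursor@94
After 8 (insert_before(12)): list=[12, 94] cursor@94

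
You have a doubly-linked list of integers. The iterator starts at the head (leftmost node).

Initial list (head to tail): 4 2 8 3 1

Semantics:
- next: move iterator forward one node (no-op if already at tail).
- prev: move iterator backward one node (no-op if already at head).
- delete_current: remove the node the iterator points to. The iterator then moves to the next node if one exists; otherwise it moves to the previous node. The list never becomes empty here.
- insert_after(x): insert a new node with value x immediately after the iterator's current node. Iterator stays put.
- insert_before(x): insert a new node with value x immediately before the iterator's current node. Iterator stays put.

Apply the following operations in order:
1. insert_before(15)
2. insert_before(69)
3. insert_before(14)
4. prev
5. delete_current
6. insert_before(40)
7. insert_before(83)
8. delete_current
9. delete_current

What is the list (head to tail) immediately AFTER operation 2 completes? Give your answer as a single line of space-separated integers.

After 1 (insert_before(15)): list=[15, 4, 2, 8, 3, 1] cursor@4
After 2 (insert_before(69)): list=[15, 69, 4, 2, 8, 3, 1] cursor@4

Answer: 15 69 4 2 8 3 1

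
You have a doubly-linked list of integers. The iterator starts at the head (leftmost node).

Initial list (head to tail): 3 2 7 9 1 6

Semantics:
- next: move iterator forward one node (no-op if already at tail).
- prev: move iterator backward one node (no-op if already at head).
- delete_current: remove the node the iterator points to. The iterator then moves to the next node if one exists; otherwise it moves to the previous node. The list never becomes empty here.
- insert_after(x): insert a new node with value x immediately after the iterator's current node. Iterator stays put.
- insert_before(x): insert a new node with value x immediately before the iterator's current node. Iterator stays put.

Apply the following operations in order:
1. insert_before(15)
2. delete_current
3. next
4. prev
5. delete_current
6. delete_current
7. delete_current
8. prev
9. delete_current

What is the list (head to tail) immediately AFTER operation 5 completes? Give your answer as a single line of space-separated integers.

After 1 (insert_before(15)): list=[15, 3, 2, 7, 9, 1, 6] cursor@3
After 2 (delete_current): list=[15, 2, 7, 9, 1, 6] cursor@2
After 3 (next): list=[15, 2, 7, 9, 1, 6] cursor@7
After 4 (prev): list=[15, 2, 7, 9, 1, 6] cursor@2
After 5 (delete_current): list=[15, 7, 9, 1, 6] cursor@7

Answer: 15 7 9 1 6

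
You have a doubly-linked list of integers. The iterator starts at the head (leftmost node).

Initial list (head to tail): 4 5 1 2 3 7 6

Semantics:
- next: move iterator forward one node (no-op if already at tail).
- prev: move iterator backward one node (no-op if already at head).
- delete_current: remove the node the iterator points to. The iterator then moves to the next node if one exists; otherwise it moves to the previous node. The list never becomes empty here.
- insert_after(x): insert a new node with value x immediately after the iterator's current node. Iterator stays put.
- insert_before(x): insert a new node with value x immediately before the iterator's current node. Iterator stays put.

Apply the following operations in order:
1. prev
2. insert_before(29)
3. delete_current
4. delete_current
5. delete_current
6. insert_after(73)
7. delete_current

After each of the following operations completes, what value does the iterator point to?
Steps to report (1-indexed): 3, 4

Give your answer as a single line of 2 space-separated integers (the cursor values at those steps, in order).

After 1 (prev): list=[4, 5, 1, 2, 3, 7, 6] cursor@4
After 2 (insert_before(29)): list=[29, 4, 5, 1, 2, 3, 7, 6] cursor@4
After 3 (delete_current): list=[29, 5, 1, 2, 3, 7, 6] cursor@5
After 4 (delete_current): list=[29, 1, 2, 3, 7, 6] cursor@1
After 5 (delete_current): list=[29, 2, 3, 7, 6] cursor@2
After 6 (insert_after(73)): list=[29, 2, 73, 3, 7, 6] cursor@2
After 7 (delete_current): list=[29, 73, 3, 7, 6] cursor@73

Answer: 5 1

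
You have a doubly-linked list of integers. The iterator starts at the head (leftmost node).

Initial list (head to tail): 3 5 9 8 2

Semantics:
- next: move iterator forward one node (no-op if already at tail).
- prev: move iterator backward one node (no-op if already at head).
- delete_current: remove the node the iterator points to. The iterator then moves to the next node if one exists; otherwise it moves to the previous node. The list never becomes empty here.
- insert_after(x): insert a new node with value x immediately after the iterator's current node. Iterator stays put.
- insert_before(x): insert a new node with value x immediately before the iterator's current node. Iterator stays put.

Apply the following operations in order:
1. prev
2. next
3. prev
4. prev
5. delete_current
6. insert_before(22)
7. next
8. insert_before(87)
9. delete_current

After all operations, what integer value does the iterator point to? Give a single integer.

After 1 (prev): list=[3, 5, 9, 8, 2] cursor@3
After 2 (next): list=[3, 5, 9, 8, 2] cursor@5
After 3 (prev): list=[3, 5, 9, 8, 2] cursor@3
After 4 (prev): list=[3, 5, 9, 8, 2] cursor@3
After 5 (delete_current): list=[5, 9, 8, 2] cursor@5
After 6 (insert_before(22)): list=[22, 5, 9, 8, 2] cursor@5
After 7 (next): list=[22, 5, 9, 8, 2] cursor@9
After 8 (insert_before(87)): list=[22, 5, 87, 9, 8, 2] cursor@9
After 9 (delete_current): list=[22, 5, 87, 8, 2] cursor@8

Answer: 8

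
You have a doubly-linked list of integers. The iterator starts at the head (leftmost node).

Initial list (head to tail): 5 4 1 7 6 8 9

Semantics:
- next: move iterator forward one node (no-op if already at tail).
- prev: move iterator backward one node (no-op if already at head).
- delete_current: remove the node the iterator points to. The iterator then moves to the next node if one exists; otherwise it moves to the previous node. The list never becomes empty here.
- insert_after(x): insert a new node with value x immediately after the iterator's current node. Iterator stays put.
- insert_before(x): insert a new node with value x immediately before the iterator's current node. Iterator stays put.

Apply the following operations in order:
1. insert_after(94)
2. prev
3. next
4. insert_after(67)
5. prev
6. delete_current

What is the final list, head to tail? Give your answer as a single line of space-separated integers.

After 1 (insert_after(94)): list=[5, 94, 4, 1, 7, 6, 8, 9] cursor@5
After 2 (prev): list=[5, 94, 4, 1, 7, 6, 8, 9] cursor@5
After 3 (next): list=[5, 94, 4, 1, 7, 6, 8, 9] cursor@94
After 4 (insert_after(67)): list=[5, 94, 67, 4, 1, 7, 6, 8, 9] cursor@94
After 5 (prev): list=[5, 94, 67, 4, 1, 7, 6, 8, 9] cursor@5
After 6 (delete_current): list=[94, 67, 4, 1, 7, 6, 8, 9] cursor@94

Answer: 94 67 4 1 7 6 8 9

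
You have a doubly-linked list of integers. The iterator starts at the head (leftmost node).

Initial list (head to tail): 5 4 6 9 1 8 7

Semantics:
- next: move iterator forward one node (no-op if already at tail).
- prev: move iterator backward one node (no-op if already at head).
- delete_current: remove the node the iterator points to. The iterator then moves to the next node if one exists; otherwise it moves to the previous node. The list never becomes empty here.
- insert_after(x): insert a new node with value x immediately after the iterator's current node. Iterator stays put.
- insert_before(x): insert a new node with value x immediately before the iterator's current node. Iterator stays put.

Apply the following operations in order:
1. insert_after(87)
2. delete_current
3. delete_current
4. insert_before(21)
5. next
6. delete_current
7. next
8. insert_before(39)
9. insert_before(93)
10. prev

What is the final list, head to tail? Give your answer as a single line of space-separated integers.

After 1 (insert_after(87)): list=[5, 87, 4, 6, 9, 1, 8, 7] cursor@5
After 2 (delete_current): list=[87, 4, 6, 9, 1, 8, 7] cursor@87
After 3 (delete_current): list=[4, 6, 9, 1, 8, 7] cursor@4
After 4 (insert_before(21)): list=[21, 4, 6, 9, 1, 8, 7] cursor@4
After 5 (next): list=[21, 4, 6, 9, 1, 8, 7] cursor@6
After 6 (delete_current): list=[21, 4, 9, 1, 8, 7] cursor@9
After 7 (next): list=[21, 4, 9, 1, 8, 7] cursor@1
After 8 (insert_before(39)): list=[21, 4, 9, 39, 1, 8, 7] cursor@1
After 9 (insert_before(93)): list=[21, 4, 9, 39, 93, 1, 8, 7] cursor@1
After 10 (prev): list=[21, 4, 9, 39, 93, 1, 8, 7] cursor@93

Answer: 21 4 9 39 93 1 8 7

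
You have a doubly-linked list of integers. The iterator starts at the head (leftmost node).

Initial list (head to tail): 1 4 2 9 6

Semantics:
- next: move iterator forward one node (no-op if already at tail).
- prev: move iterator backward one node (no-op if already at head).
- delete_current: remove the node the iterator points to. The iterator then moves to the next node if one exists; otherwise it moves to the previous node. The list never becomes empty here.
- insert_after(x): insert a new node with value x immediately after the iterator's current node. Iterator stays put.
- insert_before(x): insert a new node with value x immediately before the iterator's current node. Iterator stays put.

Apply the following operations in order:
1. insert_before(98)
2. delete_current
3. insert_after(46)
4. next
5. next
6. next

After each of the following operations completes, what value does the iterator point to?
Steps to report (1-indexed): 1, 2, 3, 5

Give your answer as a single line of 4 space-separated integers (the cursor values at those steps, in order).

Answer: 1 4 4 2

Derivation:
After 1 (insert_before(98)): list=[98, 1, 4, 2, 9, 6] cursor@1
After 2 (delete_current): list=[98, 4, 2, 9, 6] cursor@4
After 3 (insert_after(46)): list=[98, 4, 46, 2, 9, 6] cursor@4
After 4 (next): list=[98, 4, 46, 2, 9, 6] cursor@46
After 5 (next): list=[98, 4, 46, 2, 9, 6] cursor@2
After 6 (next): list=[98, 4, 46, 2, 9, 6] cursor@9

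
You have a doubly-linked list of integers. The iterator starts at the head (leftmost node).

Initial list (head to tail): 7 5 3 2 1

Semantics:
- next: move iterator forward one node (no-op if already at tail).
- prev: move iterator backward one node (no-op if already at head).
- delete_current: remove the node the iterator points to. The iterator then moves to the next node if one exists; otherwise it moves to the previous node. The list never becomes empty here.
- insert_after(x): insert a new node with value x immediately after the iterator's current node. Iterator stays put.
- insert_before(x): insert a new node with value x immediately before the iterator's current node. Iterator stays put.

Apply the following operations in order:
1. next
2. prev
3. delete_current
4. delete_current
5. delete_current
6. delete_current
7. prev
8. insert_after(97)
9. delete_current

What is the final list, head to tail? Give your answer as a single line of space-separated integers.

After 1 (next): list=[7, 5, 3, 2, 1] cursor@5
After 2 (prev): list=[7, 5, 3, 2, 1] cursor@7
After 3 (delete_current): list=[5, 3, 2, 1] cursor@5
After 4 (delete_current): list=[3, 2, 1] cursor@3
After 5 (delete_current): list=[2, 1] cursor@2
After 6 (delete_current): list=[1] cursor@1
After 7 (prev): list=[1] cursor@1
After 8 (insert_after(97)): list=[1, 97] cursor@1
After 9 (delete_current): list=[97] cursor@97

Answer: 97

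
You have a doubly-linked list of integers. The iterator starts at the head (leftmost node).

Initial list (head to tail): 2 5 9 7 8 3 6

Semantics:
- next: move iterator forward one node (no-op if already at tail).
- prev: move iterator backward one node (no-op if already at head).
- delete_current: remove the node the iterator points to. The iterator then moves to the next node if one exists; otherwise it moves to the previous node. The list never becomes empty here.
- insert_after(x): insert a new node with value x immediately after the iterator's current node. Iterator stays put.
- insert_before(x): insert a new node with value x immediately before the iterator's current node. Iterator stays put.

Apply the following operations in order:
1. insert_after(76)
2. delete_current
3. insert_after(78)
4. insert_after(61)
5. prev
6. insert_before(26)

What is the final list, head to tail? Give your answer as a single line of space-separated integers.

After 1 (insert_after(76)): list=[2, 76, 5, 9, 7, 8, 3, 6] cursor@2
After 2 (delete_current): list=[76, 5, 9, 7, 8, 3, 6] cursor@76
After 3 (insert_after(78)): list=[76, 78, 5, 9, 7, 8, 3, 6] cursor@76
After 4 (insert_after(61)): list=[76, 61, 78, 5, 9, 7, 8, 3, 6] cursor@76
After 5 (prev): list=[76, 61, 78, 5, 9, 7, 8, 3, 6] cursor@76
After 6 (insert_before(26)): list=[26, 76, 61, 78, 5, 9, 7, 8, 3, 6] cursor@76

Answer: 26 76 61 78 5 9 7 8 3 6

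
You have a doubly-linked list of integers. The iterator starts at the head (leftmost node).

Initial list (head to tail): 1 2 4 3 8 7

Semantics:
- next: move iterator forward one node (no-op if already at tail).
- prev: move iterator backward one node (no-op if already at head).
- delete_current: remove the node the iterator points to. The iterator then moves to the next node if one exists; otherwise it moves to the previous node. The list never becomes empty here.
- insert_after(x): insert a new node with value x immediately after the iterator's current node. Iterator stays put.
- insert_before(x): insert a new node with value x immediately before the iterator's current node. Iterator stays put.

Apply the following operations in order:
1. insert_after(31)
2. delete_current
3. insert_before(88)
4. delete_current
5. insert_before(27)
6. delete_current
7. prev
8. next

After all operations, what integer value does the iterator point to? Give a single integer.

After 1 (insert_after(31)): list=[1, 31, 2, 4, 3, 8, 7] cursor@1
After 2 (delete_current): list=[31, 2, 4, 3, 8, 7] cursor@31
After 3 (insert_before(88)): list=[88, 31, 2, 4, 3, 8, 7] cursor@31
After 4 (delete_current): list=[88, 2, 4, 3, 8, 7] cursor@2
After 5 (insert_before(27)): list=[88, 27, 2, 4, 3, 8, 7] cursor@2
After 6 (delete_current): list=[88, 27, 4, 3, 8, 7] cursor@4
After 7 (prev): list=[88, 27, 4, 3, 8, 7] cursor@27
After 8 (next): list=[88, 27, 4, 3, 8, 7] cursor@4

Answer: 4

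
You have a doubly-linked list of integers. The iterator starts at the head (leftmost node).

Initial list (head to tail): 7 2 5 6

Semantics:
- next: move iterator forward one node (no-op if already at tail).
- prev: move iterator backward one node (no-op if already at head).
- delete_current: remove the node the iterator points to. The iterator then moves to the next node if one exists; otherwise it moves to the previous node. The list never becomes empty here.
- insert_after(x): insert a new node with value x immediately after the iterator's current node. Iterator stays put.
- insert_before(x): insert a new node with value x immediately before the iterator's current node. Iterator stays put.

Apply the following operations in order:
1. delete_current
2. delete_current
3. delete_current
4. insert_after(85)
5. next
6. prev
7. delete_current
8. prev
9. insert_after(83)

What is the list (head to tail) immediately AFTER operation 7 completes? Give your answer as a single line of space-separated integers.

Answer: 85

Derivation:
After 1 (delete_current): list=[2, 5, 6] cursor@2
After 2 (delete_current): list=[5, 6] cursor@5
After 3 (delete_current): list=[6] cursor@6
After 4 (insert_after(85)): list=[6, 85] cursor@6
After 5 (next): list=[6, 85] cursor@85
After 6 (prev): list=[6, 85] cursor@6
After 7 (delete_current): list=[85] cursor@85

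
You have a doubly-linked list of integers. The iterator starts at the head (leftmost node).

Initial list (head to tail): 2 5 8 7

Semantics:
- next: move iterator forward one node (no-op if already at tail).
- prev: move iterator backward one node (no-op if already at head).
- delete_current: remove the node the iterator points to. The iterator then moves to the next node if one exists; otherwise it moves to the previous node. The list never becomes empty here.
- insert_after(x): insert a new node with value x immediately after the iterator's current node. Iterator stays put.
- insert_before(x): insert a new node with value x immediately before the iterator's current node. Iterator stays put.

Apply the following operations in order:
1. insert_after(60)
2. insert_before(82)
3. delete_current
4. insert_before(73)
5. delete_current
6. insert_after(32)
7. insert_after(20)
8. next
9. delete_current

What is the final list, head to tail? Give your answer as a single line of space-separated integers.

Answer: 82 73 5 32 8 7

Derivation:
After 1 (insert_after(60)): list=[2, 60, 5, 8, 7] cursor@2
After 2 (insert_before(82)): list=[82, 2, 60, 5, 8, 7] cursor@2
After 3 (delete_current): list=[82, 60, 5, 8, 7] cursor@60
After 4 (insert_before(73)): list=[82, 73, 60, 5, 8, 7] cursor@60
After 5 (delete_current): list=[82, 73, 5, 8, 7] cursor@5
After 6 (insert_after(32)): list=[82, 73, 5, 32, 8, 7] cursor@5
After 7 (insert_after(20)): list=[82, 73, 5, 20, 32, 8, 7] cursor@5
After 8 (next): list=[82, 73, 5, 20, 32, 8, 7] cursor@20
After 9 (delete_current): list=[82, 73, 5, 32, 8, 7] cursor@32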